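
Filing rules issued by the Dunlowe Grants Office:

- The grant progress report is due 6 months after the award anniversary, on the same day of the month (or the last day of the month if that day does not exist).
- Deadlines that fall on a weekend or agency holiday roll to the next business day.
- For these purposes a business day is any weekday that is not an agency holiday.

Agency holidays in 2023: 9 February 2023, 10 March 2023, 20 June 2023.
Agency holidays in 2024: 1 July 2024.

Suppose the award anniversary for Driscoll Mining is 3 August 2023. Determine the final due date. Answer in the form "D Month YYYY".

6 months from 3 August 2023 is 3 February 2024.
Because 3 February 2024 is a Saturday, the deadline becomes 5 February 2024 (Monday).
Deadline: 5 February 2024.

5 February 2024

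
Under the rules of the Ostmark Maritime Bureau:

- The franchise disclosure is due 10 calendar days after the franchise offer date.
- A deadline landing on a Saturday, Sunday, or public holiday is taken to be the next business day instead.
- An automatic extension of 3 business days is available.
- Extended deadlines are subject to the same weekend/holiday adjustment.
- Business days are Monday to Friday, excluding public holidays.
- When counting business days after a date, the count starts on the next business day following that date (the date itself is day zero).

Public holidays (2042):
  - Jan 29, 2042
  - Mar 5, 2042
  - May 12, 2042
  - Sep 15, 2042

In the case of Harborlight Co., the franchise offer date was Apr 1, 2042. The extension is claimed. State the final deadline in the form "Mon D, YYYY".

Adding 10 calendar days to Apr 1, 2042 gives Apr 11, 2042.
Apr 11, 2042 is a Friday and not a listed holiday, so it stands.
The 3-business-day extension runs from Apr 11, 2042 to Apr 16, 2042.
Apr 16, 2042 falls on a Wednesday, which is a business day, so no adjustment is needed.
The final due date is Apr 16, 2042.

Apr 16, 2042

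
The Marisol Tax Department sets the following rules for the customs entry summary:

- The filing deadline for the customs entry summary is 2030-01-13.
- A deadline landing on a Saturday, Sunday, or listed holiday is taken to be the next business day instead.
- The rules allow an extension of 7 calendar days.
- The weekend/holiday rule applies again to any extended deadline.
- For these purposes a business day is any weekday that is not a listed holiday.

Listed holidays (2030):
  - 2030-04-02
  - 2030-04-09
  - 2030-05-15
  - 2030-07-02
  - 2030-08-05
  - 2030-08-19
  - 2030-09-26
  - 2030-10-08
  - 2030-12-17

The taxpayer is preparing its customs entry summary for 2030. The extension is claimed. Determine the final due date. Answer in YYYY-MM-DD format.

The stated deadline is 2030-01-13.
Because 2030-01-13 is a Sunday, the deadline becomes 2030-01-14 (Monday).
With the 7-day extension, 2030-01-14 becomes 2030-01-21.
2030-01-21 falls on a Monday, which is a business day, so no adjustment is needed.
So the filing is due 2030-01-21.

2030-01-21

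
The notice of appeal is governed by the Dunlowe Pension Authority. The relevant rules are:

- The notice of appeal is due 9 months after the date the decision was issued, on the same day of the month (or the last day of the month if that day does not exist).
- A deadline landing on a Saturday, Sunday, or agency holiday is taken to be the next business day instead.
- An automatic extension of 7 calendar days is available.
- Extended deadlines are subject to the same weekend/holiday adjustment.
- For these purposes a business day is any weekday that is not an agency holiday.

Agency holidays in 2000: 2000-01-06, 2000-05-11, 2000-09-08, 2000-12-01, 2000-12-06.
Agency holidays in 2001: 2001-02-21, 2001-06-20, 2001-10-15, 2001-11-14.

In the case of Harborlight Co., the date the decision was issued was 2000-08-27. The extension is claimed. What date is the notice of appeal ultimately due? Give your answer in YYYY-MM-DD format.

2001-06-04

9 months after 2000-08-27, on the same day of the month, is 2001-05-27.
2001-05-27 is a Sunday; the next business day is 2001-05-28 (Monday).
With the 7-day extension, 2001-05-28 becomes 2001-06-04.
2001-06-04 falls on a Monday, which is a business day, so no adjustment is needed.
So the filing is due 2001-06-04.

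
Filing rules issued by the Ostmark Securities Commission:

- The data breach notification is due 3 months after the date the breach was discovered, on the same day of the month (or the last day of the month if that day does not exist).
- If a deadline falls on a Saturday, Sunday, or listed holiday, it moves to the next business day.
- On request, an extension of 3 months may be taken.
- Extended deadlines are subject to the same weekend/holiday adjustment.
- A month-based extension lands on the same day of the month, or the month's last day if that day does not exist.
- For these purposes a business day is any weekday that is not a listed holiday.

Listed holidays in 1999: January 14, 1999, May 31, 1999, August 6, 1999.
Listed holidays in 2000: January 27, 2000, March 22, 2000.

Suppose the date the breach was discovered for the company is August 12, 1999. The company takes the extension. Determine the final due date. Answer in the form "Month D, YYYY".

Moving 3 months forward from August 12, 1999 on the corresponding day gives November 12, 1999.
November 12, 1999 falls on a Friday, which is a business day, so no adjustment is needed.
Add 3 months to November 12, 1999: February 12, 2000.
February 12, 2000 is a Saturday; the next business day is February 14, 2000 (Monday).
The final due date is February 14, 2000.

February 14, 2000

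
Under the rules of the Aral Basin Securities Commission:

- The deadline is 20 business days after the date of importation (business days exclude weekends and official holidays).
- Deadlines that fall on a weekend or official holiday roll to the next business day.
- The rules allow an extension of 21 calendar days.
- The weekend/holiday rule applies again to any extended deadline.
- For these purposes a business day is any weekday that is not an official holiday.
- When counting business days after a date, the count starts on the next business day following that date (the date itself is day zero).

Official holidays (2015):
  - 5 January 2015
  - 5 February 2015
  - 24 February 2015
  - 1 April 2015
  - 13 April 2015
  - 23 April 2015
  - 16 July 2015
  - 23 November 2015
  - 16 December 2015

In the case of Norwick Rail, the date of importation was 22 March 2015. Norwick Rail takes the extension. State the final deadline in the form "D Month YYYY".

12 May 2015

Starting the day after 22 March 2015 and counting 20 business days lands on 21 April 2015.
Since 21 April 2015 is a Tuesday and not a holiday, the date is unchanged.
With the 21-day extension, 21 April 2015 becomes 12 May 2015.
12 May 2015 falls on a Tuesday, which is a business day, so no adjustment is needed.
Final deadline: 12 May 2015.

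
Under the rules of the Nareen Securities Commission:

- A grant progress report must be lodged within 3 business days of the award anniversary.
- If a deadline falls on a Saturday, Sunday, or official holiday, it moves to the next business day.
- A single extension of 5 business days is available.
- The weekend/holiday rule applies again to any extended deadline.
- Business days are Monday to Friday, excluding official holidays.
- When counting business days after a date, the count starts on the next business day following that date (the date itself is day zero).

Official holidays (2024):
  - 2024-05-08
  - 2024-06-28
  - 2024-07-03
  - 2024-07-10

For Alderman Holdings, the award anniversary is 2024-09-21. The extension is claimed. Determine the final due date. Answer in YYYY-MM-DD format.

2024-10-02

Starting the day after 2024-09-21 and counting 3 business days lands on 2024-09-25.
2024-09-25 (Wednesday) is already a business day.
The 5-business-day extension runs from 2024-09-25 to 2024-10-02.
Since 2024-10-02 is a Wednesday and not a holiday, the date is unchanged.
Deadline: 2024-10-02.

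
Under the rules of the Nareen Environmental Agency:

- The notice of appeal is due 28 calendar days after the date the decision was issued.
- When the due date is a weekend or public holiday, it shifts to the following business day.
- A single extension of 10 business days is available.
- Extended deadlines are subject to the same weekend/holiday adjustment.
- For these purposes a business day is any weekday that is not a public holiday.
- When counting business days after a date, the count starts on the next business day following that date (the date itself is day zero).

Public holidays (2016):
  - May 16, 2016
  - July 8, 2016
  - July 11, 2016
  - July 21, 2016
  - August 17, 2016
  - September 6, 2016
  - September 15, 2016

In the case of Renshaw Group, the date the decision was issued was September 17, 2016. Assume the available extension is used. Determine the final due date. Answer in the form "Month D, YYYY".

28 calendar days after September 17, 2016 is October 15, 2016.
October 15, 2016 falls on a Saturday. Rolling to the next business day gives October 17, 2016, a Monday.
Applying the 10-business-day extension: 10 business days after October 17, 2016 is October 31, 2016.
October 31, 2016 is a Monday and not a listed holiday, so it stands.
Deadline: October 31, 2016.

October 31, 2016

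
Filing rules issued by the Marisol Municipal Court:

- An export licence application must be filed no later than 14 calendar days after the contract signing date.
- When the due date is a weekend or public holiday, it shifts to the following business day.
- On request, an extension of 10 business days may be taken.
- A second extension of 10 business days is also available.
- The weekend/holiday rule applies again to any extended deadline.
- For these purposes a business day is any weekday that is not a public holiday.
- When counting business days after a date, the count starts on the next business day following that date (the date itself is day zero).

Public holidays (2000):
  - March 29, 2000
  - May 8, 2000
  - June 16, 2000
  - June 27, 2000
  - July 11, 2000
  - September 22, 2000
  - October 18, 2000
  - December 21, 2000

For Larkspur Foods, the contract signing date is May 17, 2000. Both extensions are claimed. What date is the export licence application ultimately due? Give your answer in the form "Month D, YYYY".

From May 17, 2000, 14 calendar days later is May 31, 2000.
May 31, 2000 (Wednesday) is already a business day.
The 10-business-day extension runs from May 31, 2000 to June 14, 2000.
Since June 14, 2000 is a Wednesday and not a holiday, the date is unchanged.
Applying the 10-business-day extension: 10 business days after June 14, 2000 is June 30, 2000.
June 30, 2000 (Friday) is already a business day.
Final deadline: June 30, 2000.

June 30, 2000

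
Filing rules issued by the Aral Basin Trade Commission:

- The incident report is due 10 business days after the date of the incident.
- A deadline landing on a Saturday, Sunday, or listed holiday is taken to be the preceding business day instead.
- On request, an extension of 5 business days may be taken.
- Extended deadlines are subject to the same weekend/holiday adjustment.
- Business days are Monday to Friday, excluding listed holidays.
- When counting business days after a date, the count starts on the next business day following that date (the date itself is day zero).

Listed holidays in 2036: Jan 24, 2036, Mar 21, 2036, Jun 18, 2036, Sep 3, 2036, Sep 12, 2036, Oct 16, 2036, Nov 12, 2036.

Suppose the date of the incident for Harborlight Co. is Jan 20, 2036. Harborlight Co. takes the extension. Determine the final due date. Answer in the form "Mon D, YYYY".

Counting 10 business days after Jan 20, 2036 (skipping weekends and listed holidays) reaches Feb 4, 2036.
Feb 4, 2036 is a Monday and not a listed holiday, so it stands.
Applying the 5-business-day extension: 5 business days after Feb 4, 2036 is Feb 11, 2036.
Feb 11, 2036 is a Monday and not a listed holiday, so it stands.
Deadline: Feb 11, 2036.

Feb 11, 2036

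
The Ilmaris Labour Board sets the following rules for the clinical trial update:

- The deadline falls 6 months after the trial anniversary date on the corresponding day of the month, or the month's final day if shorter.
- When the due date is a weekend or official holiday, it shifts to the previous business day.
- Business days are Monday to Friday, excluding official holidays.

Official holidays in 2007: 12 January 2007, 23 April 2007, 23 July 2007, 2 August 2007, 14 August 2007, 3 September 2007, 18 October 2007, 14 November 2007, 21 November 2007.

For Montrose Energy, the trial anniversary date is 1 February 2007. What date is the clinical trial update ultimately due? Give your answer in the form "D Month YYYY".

1 August 2007

6 months after 1 February 2007, on the same day of the month, is 1 August 2007.
1 August 2007 is a Wednesday and not a listed holiday, so it stands.
The final due date is 1 August 2007.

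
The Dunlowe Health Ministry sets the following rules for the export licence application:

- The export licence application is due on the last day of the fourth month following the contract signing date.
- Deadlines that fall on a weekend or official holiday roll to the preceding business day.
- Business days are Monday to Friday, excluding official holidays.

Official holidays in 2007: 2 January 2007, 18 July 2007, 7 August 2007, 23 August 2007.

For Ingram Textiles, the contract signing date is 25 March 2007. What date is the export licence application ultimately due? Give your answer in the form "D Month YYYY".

4 months after 25 March 2007 is July 2007; that month ends on 31 July 2007.
31 July 2007 (Tuesday) is already a business day.
So the filing is due 31 July 2007.

31 July 2007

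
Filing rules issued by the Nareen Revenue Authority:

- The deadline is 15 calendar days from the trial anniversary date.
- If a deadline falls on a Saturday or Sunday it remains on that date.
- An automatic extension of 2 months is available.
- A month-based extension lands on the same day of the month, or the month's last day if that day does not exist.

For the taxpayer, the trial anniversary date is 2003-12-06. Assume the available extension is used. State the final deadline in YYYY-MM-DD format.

2004-02-21

15 calendar days after 2003-12-06 is 2003-12-21.
No adjustment is made for weekends or holidays, so 2003-12-21 stands.
The 2 months extension carries 2003-12-21 to 2004-02-21.
2004-02-21 is a Saturday; no weekend or holiday adjustment applies.
So the filing is due 2004-02-21.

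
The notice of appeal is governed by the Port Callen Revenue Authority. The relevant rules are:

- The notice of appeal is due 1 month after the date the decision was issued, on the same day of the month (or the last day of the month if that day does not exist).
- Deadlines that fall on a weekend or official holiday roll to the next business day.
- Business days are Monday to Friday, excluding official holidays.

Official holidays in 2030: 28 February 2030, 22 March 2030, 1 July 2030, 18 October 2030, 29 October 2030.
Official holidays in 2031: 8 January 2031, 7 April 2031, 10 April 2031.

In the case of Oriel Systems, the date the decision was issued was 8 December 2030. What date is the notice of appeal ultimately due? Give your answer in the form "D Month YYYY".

1 month from 8 December 2030 is 8 January 2031.
8 January 2031 falls on a listed holiday. Rolling to the next business day gives 9 January 2031, a Thursday.
So the filing is due 9 January 2031.

9 January 2031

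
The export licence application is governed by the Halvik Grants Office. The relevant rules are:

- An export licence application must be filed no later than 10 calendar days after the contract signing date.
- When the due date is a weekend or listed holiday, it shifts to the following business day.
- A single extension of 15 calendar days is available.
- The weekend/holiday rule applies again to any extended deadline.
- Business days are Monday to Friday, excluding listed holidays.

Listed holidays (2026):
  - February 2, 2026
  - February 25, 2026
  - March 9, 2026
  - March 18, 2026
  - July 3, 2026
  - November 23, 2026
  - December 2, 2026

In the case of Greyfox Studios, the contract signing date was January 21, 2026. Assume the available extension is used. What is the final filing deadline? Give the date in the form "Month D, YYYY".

From January 21, 2026, 10 calendar days later is January 31, 2026.
January 31, 2026 is a Saturday; the next business day is February 3, 2026 (Tuesday).
Applying the 15-calendar-day extension: February 3, 2026 + 15 days = February 18, 2026.
February 18, 2026 is a Wednesday and not a listed holiday, so it stands.
The final due date is February 18, 2026.

February 18, 2026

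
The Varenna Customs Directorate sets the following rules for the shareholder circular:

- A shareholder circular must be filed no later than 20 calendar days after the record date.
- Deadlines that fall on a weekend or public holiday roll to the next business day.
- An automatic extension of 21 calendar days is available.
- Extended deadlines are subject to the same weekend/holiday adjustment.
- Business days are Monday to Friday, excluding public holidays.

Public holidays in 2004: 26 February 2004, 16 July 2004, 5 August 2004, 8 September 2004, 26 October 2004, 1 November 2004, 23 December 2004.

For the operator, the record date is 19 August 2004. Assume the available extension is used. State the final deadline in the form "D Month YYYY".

30 September 2004

Trigger date 19 August 2004 + 20 calendar days = 8 September 2004.
8 September 2004 is a listed holiday; the next business day is 9 September 2004 (Thursday).
The 21-calendar-day extension moves the deadline from 9 September 2004 to 30 September 2004.
30 September 2004 falls on a Thursday, which is a business day, so no adjustment is needed.
The final due date is 30 September 2004.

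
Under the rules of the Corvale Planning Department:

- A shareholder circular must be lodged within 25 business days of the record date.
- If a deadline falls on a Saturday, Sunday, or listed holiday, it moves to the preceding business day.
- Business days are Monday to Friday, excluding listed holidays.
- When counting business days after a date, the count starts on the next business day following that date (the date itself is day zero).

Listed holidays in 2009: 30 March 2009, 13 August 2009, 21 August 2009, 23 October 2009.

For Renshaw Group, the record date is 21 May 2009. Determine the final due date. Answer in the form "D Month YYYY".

25 business days after 21 May 2009, excluding weekends and holidays, is 25 June 2009.
Since 25 June 2009 is a Thursday and not a holiday, the date is unchanged.
Deadline: 25 June 2009.

25 June 2009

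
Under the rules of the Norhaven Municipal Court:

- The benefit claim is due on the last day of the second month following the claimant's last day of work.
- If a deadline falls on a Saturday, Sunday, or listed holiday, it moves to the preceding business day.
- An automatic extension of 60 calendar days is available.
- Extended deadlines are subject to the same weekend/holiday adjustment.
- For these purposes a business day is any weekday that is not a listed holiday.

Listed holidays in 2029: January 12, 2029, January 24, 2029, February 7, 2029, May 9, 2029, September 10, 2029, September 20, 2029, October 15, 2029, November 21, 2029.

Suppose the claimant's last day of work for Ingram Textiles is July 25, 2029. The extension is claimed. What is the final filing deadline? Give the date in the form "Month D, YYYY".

2 months after July 25, 2029 falls in September 2029; the last day of that month is September 30, 2029.
September 30, 2029 falls on a Sunday. Rolling to the preceding business day gives September 28, 2029, a Friday.
Add the 60 calendar-day extension to September 28, 2029: November 27, 2029.
November 27, 2029 falls on a Tuesday, which is a business day, so no adjustment is needed.
Final deadline: November 27, 2029.

November 27, 2029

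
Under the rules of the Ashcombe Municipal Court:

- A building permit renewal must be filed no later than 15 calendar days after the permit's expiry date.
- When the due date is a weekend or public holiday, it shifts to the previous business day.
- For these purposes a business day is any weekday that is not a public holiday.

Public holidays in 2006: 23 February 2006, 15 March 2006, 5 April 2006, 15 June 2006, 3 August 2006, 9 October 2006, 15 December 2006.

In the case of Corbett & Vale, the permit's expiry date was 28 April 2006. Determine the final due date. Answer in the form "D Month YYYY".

Trigger date 28 April 2006 + 15 calendar days = 13 May 2006.
13 May 2006 falls on a Saturday. Rolling to the preceding business day gives 12 May 2006, a Friday.
Deadline: 12 May 2006.

12 May 2006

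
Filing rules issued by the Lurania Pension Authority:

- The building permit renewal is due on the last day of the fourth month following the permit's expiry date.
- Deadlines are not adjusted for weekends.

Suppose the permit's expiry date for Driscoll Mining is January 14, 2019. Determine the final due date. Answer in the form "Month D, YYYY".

May 31, 2019

4 months after January 14, 2019 falls in May 2019; the last day of that month is May 31, 2019.
May 31, 2019 falls on a Friday. The rules make no weekend/holiday allowance, so it remains May 31, 2019.
The final due date is May 31, 2019.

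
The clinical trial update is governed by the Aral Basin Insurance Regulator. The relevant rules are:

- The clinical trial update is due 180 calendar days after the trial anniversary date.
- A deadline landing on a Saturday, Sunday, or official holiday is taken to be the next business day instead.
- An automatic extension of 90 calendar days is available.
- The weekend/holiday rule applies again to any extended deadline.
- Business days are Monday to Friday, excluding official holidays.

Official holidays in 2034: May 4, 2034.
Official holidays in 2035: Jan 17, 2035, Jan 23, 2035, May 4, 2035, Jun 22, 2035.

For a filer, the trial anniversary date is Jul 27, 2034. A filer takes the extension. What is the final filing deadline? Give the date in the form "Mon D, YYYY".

Trigger date Jul 27, 2034 + 180 calendar days = Jan 23, 2035.
Jan 23, 2035 is a listed holiday, so it moves to the next business day, Jan 24, 2035 (Wednesday).
With the 90-day extension, Jan 24, 2035 becomes Apr 24, 2035.
Apr 24, 2035 (Tuesday) is already a business day.
Final deadline: Apr 24, 2035.

Apr 24, 2035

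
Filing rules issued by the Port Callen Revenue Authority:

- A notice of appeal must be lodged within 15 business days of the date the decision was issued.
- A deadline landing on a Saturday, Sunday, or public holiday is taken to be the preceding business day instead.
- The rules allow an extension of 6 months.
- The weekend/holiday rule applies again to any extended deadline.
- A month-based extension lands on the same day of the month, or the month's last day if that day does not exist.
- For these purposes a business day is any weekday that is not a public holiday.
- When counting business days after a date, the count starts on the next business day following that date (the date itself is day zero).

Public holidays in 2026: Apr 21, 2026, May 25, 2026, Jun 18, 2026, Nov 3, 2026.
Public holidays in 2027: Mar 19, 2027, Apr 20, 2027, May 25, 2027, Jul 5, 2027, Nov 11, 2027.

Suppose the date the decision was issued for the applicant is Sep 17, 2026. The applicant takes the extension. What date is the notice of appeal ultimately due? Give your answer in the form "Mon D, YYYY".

Counting 15 business days after Sep 17, 2026 (skipping weekends and listed holidays) reaches Oct 8, 2026.
Oct 8, 2026 falls on a Thursday, which is a business day, so no adjustment is needed.
The 6 months extension carries Oct 8, 2026 to Apr 8, 2027.
Apr 8, 2027 falls on a Thursday, which is a business day, so no adjustment is needed.
Final deadline: Apr 8, 2027.

Apr 8, 2027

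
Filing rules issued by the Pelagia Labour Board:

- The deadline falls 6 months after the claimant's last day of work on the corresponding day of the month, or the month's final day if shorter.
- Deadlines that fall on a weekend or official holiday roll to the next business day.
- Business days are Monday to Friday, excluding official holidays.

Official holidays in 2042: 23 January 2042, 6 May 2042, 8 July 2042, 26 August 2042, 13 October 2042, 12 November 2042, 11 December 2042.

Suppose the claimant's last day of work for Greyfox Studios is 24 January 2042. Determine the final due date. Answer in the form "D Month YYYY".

6 months after 24 January 2042, on the same day of the month, is 24 July 2042.
24 July 2042 is a Thursday and not a listed holiday, so it stands.
So the filing is due 24 July 2042.

24 July 2042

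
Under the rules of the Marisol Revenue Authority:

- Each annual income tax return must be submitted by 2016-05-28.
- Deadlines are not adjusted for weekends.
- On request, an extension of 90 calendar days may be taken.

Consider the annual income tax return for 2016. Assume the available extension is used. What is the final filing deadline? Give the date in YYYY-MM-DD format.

2016-08-26

Start from the fixed due date, 2016-05-28.
2016-05-28 is a Saturday; no weekend or holiday adjustment applies.
Applying the 90-calendar-day extension: 2016-05-28 + 90 days = 2016-08-26.
2016-08-26 is a Friday; no weekend or holiday adjustment applies.
So the filing is due 2016-08-26.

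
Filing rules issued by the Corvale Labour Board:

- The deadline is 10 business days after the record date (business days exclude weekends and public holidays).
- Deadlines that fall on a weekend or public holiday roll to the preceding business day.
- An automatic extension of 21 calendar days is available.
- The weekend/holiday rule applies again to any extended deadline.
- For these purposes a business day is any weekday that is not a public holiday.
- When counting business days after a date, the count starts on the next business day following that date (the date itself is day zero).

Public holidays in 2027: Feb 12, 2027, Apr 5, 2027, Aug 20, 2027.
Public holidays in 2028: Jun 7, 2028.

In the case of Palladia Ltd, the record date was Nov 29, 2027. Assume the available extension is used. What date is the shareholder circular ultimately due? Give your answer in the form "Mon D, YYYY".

Starting the day after Nov 29, 2027 and counting 10 business days lands on Dec 13, 2027.
Dec 13, 2027 (Monday) is already a business day.
Add the 21 calendar-day extension to Dec 13, 2027: Jan 3, 2028.
Jan 3, 2028 falls on a Monday, which is a business day, so no adjustment is needed.
So the filing is due Jan 3, 2028.

Jan 3, 2028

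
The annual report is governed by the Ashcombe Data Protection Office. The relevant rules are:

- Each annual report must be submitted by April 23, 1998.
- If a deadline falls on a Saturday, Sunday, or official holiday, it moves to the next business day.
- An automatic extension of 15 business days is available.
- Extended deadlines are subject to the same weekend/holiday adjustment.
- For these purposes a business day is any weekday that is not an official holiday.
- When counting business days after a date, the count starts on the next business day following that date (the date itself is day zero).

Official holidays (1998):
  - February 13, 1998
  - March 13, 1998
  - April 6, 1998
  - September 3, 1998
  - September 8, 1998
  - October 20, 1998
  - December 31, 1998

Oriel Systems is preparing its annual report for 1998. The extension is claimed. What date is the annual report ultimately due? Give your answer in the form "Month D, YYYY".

May 14, 1998

The statutory due date is April 23, 1998.
Since April 23, 1998 is a Thursday and not a holiday, the date is unchanged.
Counting 15 further business days from April 23, 1998 reaches May 14, 1998.
May 14, 1998 (Thursday) is already a business day.
Final deadline: May 14, 1998.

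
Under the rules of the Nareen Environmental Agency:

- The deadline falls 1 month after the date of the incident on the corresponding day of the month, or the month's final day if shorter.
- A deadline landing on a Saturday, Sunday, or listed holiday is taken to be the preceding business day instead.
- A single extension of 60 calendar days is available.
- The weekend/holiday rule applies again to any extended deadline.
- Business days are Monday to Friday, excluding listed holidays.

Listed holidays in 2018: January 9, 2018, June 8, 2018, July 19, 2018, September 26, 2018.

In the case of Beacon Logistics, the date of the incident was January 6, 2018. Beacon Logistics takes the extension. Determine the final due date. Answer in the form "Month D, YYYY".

April 6, 2018

1 month from January 6, 2018 is February 6, 2018.
February 6, 2018 falls on a Tuesday, which is a business day, so no adjustment is needed.
Applying the 60-calendar-day extension: February 6, 2018 + 60 days = April 7, 2018.
Because April 7, 2018 is a Saturday, the deadline becomes April 6, 2018 (Friday).
Deadline: April 6, 2018.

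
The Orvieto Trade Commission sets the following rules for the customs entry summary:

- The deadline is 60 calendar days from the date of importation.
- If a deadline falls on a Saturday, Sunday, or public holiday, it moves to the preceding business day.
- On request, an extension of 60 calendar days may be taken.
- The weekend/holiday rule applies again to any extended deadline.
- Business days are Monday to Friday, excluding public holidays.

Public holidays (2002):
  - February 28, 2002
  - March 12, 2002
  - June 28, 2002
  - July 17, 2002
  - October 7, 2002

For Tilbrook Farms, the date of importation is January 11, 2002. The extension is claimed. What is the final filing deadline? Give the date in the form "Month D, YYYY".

May 10, 2002

Adding 60 calendar days to January 11, 2002 gives March 12, 2002.
March 12, 2002 is a listed holiday; the preceding business day is March 11, 2002 (Monday).
With the 60-day extension, March 11, 2002 becomes May 10, 2002.
May 10, 2002 is a Friday and not a listed holiday, so it stands.
Final deadline: May 10, 2002.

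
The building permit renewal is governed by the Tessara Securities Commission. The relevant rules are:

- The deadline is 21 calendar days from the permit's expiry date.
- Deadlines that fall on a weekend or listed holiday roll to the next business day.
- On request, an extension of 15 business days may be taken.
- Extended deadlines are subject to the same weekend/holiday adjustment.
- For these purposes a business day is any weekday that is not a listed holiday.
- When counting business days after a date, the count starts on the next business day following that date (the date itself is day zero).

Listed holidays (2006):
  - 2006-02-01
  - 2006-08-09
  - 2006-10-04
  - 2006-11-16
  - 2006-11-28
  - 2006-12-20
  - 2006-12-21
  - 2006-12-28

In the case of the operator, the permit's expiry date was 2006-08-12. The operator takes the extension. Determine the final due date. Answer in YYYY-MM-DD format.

21 calendar days after 2006-08-12 is 2006-09-02.
2006-09-02 is a Saturday, so it moves to the next business day, 2006-09-04 (Monday).
Applying the 15-business-day extension: 15 business days after 2006-09-04 is 2006-09-25.
2006-09-25 (Monday) is already a business day.
Deadline: 2006-09-25.

2006-09-25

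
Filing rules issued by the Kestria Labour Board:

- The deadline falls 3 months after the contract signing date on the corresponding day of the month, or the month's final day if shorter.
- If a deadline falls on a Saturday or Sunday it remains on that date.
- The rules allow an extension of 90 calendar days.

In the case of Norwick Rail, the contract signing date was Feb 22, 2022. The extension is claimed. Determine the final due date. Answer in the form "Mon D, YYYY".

3 months after Feb 22, 2022, on the same day of the month, is May 22, 2022.
May 22, 2022 falls on a Sunday. The rules make no weekend/holiday allowance, so it remains May 22, 2022.
The 90-calendar-day extension moves the deadline from May 22, 2022 to Aug 20, 2022.
No adjustment is made for weekends or holidays, so Aug 20, 2022 stands.
The final due date is Aug 20, 2022.

Aug 20, 2022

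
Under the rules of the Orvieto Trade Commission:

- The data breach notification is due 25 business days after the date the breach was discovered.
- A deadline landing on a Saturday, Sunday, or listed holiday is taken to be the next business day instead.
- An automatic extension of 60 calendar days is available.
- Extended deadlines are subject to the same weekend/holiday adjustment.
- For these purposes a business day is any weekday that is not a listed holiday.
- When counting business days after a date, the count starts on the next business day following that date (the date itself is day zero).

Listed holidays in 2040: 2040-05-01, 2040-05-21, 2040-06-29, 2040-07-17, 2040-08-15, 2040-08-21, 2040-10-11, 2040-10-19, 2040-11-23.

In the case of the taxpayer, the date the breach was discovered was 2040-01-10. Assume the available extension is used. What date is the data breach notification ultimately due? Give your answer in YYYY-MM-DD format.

2040-04-16

Counting 25 business days after 2040-01-10 (skipping weekends and listed holidays) reaches 2040-02-14.
Since 2040-02-14 is a Tuesday and not a holiday, the date is unchanged.
The 60-calendar-day extension moves the deadline from 2040-02-14 to 2040-04-14.
2040-04-14 is a Saturday; the next business day is 2040-04-16 (Monday).
Deadline: 2040-04-16.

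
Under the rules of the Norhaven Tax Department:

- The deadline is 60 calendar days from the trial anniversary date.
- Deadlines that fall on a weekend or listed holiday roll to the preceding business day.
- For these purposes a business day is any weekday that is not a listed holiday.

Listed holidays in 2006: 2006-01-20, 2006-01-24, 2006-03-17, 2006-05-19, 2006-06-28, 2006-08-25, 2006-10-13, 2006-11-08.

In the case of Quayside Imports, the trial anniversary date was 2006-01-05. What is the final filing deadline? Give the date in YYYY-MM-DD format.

From 2006-01-05, 60 calendar days later is 2006-03-06.
2006-03-06 (Monday) is already a business day.
Final deadline: 2006-03-06.

2006-03-06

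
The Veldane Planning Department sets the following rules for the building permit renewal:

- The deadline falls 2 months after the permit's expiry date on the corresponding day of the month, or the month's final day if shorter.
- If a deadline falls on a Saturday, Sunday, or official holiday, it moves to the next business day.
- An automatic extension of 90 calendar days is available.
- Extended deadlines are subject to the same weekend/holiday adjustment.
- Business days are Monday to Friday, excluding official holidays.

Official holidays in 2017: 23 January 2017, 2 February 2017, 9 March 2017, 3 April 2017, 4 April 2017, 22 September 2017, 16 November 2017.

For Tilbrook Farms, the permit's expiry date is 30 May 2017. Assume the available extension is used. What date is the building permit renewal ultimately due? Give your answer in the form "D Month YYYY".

Moving 2 months forward from 30 May 2017 on the corresponding day gives 30 July 2017.
Because 30 July 2017 is a Sunday, the deadline becomes 31 July 2017 (Monday).
Applying the 90-calendar-day extension: 31 July 2017 + 90 days = 29 October 2017.
Because 29 October 2017 is a Sunday, the deadline becomes 30 October 2017 (Monday).
So the filing is due 30 October 2017.

30 October 2017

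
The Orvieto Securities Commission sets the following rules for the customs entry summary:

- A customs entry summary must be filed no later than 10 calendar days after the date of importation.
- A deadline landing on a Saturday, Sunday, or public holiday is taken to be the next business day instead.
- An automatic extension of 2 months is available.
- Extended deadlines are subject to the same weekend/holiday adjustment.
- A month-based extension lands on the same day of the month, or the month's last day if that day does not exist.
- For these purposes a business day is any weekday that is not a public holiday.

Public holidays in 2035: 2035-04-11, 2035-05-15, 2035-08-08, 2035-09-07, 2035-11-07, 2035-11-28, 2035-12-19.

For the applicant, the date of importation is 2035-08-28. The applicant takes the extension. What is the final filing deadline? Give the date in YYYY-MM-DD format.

2035-11-12

From 2035-08-28, 10 calendar days later is 2035-09-07.
2035-09-07 is a listed holiday, so it moves to the next business day, 2035-09-10 (Monday).
Applying the 2 months extension: 2 months after 2035-09-10 is 2035-11-10.
2035-11-10 is a Saturday, so it moves to the next business day, 2035-11-12 (Monday).
The final due date is 2035-11-12.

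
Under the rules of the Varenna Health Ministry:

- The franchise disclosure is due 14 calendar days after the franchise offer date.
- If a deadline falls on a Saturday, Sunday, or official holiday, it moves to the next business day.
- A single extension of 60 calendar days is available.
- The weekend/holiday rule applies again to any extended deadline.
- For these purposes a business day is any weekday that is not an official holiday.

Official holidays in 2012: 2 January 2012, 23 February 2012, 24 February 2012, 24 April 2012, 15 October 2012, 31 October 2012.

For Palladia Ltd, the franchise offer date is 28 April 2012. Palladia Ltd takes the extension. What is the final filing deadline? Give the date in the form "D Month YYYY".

From 28 April 2012, 14 calendar days later is 12 May 2012.
12 May 2012 is a Saturday; the next business day is 14 May 2012 (Monday).
Add the 60 calendar-day extension to 14 May 2012: 13 July 2012.
13 July 2012 is a Friday and not a listed holiday, so it stands.
So the filing is due 13 July 2012.

13 July 2012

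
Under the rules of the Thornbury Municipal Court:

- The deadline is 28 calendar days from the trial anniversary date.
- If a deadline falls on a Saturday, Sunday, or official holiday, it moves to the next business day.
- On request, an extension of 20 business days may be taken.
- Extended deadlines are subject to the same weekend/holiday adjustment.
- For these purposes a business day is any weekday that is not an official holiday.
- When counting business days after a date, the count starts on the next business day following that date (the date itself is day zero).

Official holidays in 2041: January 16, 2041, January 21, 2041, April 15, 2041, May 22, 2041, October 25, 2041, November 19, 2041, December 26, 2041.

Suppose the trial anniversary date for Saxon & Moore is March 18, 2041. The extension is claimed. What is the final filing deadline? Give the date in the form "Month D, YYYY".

May 14, 2041

28 calendar days after March 18, 2041 is April 15, 2041.
April 15, 2041 falls on a listed holiday. Rolling to the next business day gives April 16, 2041, a Tuesday.
The 20-business-day extension runs from April 16, 2041 to May 14, 2041.
May 14, 2041 is a Tuesday and not a listed holiday, so it stands.
Final deadline: May 14, 2041.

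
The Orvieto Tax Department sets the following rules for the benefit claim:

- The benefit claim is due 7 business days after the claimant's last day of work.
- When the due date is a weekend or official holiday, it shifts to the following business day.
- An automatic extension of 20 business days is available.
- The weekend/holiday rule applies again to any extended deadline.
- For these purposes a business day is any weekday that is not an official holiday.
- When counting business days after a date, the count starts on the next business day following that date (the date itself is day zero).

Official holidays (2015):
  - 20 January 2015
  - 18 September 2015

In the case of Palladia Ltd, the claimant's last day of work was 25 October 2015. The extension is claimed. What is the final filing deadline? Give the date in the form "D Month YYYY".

Counting 7 business days after 25 October 2015 (skipping weekends and listed holidays) reaches 3 November 2015.
3 November 2015 is a Tuesday and not a listed holiday, so it stands.
The 20-business-day extension runs from 3 November 2015 to 1 December 2015.
1 December 2015 is a Tuesday and not a listed holiday, so it stands.
Deadline: 1 December 2015.

1 December 2015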